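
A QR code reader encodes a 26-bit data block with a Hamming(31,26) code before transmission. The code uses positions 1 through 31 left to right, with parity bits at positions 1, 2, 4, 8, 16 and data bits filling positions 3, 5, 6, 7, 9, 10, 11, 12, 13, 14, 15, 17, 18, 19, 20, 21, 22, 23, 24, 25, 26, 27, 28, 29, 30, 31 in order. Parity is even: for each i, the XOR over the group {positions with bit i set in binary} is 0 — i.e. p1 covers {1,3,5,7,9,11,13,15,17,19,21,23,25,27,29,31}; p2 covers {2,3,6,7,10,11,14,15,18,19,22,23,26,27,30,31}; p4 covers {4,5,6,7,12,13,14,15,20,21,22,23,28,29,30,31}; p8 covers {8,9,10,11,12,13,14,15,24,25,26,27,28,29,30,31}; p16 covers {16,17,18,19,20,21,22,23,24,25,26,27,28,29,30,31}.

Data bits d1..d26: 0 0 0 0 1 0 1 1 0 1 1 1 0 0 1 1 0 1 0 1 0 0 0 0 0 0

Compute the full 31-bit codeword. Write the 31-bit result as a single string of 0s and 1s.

1000000010110111100110101000000

Place data at non-parity positions: p1 p2 0 p4 0 0 0 p8 1 0 1 1 0 1 1 p16 1 0 0 1 1 0 1 0 1 0 0 0 0 0 0
p1 (pos 1,3,5,7,9,11,13,15,17,19,21,23,25,27,29,31): XOR of data positions = 0⊕0⊕0⊕1⊕1⊕0⊕1⊕1⊕0⊕1⊕1⊕1⊕0⊕0⊕0 = 1
p2 (pos 2,3,6,7,10,11,14,15,18,19,22,23,26,27,30,31): XOR of data positions = 0⊕0⊕0⊕0⊕1⊕1⊕1⊕0⊕0⊕0⊕1⊕0⊕0⊕0⊕0 = 0
p4 (pos 4,5,6,7,12,13,14,15,20,21,22,23,28,29,30,31): XOR of data positions = 0⊕0⊕0⊕1⊕0⊕1⊕1⊕1⊕1⊕0⊕1⊕0⊕0⊕0⊕0 = 0
p8 (pos 8,9,10,11,12,13,14,15,24,25,26,27,28,29,30,31): XOR of data positions = 1⊕0⊕1⊕1⊕0⊕1⊕1⊕0⊕1⊕0⊕0⊕0⊕0⊕0⊕0 = 0
p16 (pos 16,17,18,19,20,21,22,23,24,25,26,27,28,29,30,31): XOR of data positions = 1⊕0⊕0⊕1⊕1⊕0⊕1⊕0⊕1⊕0⊕0⊕0⊕0⊕0⊕0 = 1
Codeword: 1000000010110111100110101000000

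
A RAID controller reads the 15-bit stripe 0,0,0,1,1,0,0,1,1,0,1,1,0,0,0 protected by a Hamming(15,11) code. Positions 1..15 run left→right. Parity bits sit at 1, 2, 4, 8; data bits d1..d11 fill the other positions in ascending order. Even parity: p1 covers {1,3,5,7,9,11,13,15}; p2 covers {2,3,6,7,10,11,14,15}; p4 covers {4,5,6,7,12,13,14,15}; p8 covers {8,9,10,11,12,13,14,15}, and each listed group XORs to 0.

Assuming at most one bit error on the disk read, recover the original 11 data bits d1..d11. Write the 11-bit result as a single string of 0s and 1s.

01011011000

s1 (pos 1,3,5,7,9,11,13,15): 0⊕0⊕1⊕0⊕1⊕1⊕0⊕0 = 1
s2 (pos 2,3,6,7,10,11,14,15): 0⊕0⊕0⊕0⊕0⊕1⊕0⊕0 = 1
s4 (pos 4,5,6,7,12,13,14,15): 1⊕1⊕0⊕0⊕1⊕0⊕0⊕0 = 1
s8 (pos 8,9,10,11,12,13,14,15): 1⊕1⊕0⊕1⊕1⊕0⊕0⊕0 = 0
Syndrome s8…s1 = 0111 → error at position 7.
Flip position 7: 000110011011000 → 000110111011000
Read data bits from positions 3,5,6,7,9,10,11,12,13,14,15: 01011011000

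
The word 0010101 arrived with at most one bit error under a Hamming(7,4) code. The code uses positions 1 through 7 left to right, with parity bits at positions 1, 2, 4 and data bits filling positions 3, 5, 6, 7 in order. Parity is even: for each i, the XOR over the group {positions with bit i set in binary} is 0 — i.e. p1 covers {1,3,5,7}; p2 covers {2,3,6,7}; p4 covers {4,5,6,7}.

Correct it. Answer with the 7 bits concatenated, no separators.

1010101

s1 (pos 1,3,5,7): 0⊕1⊕1⊕1 = 1
s2 (pos 2,3,6,7): 0⊕1⊕0⊕1 = 0
s4 (pos 4,5,6,7): 0⊕1⊕0⊕1 = 0
Syndrome s4…s1 = 001 → error at position 1.
Flip position 1: 0010101 → 1010101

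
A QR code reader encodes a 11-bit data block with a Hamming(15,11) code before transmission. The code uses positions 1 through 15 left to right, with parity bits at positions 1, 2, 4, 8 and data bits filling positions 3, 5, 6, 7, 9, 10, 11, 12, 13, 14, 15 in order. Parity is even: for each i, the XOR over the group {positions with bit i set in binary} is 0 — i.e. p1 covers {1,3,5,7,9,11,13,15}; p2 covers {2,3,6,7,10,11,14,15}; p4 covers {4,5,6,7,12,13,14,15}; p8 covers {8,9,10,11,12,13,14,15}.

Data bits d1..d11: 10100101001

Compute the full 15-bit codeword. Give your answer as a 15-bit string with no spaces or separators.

001101010101001

Place data at non-parity positions: p1 p2 1 p4 0 1 0 p8 0 1 0 1 0 0 1
p1 (pos 1,3,5,7,9,11,13,15): XOR of data positions = 1⊕0⊕0⊕0⊕0⊕0⊕1 = 0
p2 (pos 2,3,6,7,10,11,14,15): XOR of data positions = 1⊕1⊕0⊕1⊕0⊕0⊕1 = 0
p4 (pos 4,5,6,7,12,13,14,15): XOR of data positions = 0⊕1⊕0⊕1⊕0⊕0⊕1 = 1
p8 (pos 8,9,10,11,12,13,14,15): XOR of data positions = 0⊕1⊕0⊕1⊕0⊕0⊕1 = 1
Codeword: 001101010101001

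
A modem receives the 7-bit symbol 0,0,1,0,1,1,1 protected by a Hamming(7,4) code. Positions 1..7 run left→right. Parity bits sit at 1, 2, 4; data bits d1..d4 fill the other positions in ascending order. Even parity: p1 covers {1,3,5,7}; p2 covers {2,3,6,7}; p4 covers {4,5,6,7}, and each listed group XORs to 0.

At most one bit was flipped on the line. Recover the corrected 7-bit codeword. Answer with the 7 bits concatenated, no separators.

0010110

s1 (pos 1,3,5,7): 0⊕1⊕1⊕1 = 1
s2 (pos 2,3,6,7): 0⊕1⊕1⊕1 = 1
s4 (pos 4,5,6,7): 0⊕1⊕1⊕1 = 1
Syndrome s4…s1 = 111 → error at position 7.
Flip position 7: 0010111 → 0010110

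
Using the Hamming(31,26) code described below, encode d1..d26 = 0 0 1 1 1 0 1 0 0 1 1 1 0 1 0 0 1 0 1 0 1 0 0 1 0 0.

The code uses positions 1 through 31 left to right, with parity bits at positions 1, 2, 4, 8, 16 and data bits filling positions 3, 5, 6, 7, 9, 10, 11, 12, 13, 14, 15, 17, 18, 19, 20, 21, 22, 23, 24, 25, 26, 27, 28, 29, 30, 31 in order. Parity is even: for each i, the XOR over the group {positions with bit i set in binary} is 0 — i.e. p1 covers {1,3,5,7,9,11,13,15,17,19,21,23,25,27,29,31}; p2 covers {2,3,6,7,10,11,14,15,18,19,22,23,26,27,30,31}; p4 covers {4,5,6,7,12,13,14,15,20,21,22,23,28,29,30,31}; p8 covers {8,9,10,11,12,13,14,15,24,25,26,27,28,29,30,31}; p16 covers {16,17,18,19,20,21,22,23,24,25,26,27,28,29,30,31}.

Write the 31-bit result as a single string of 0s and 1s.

1000011110100110101001010100100

Place data at non-parity positions: p1 p2 0 p4 0 1 1 p8 1 0 1 0 0 1 1 p16 1 0 1 0 0 1 0 1 0 1 0 0 1 0 0
p1 (pos 1,3,5,7,9,11,13,15,17,19,21,23,25,27,29,31): XOR of data positions = 0⊕0⊕1⊕1⊕1⊕0⊕1⊕1⊕1⊕0⊕0⊕0⊕0⊕1⊕0 = 1
p2 (pos 2,3,6,7,10,11,14,15,18,19,22,23,26,27,30,31): XOR of data positions = 0⊕1⊕1⊕0⊕1⊕1⊕1⊕0⊕1⊕1⊕0⊕1⊕0⊕0⊕0 = 0
p4 (pos 4,5,6,7,12,13,14,15,20,21,22,23,28,29,30,31): XOR of data positions = 0⊕1⊕1⊕0⊕0⊕1⊕1⊕0⊕0⊕1⊕0⊕0⊕1⊕0⊕0 = 0
p8 (pos 8,9,10,11,12,13,14,15,24,25,26,27,28,29,30,31): XOR of data positions = 1⊕0⊕1⊕0⊕0⊕1⊕1⊕1⊕0⊕1⊕0⊕0⊕1⊕0⊕0 = 1
p16 (pos 16,17,18,19,20,21,22,23,24,25,26,27,28,29,30,31): XOR of data positions = 1⊕0⊕1⊕0⊕0⊕1⊕0⊕1⊕0⊕1⊕0⊕0⊕1⊕0⊕0 = 0
Codeword: 1000011110100110101001010100100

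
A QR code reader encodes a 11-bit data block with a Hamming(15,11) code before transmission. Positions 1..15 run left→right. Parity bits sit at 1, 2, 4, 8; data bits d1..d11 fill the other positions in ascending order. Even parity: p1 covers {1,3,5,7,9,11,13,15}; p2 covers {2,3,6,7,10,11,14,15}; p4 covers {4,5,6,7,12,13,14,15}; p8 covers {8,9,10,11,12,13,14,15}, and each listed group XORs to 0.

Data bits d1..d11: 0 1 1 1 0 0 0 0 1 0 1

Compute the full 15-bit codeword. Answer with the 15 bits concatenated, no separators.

010111100000101

Place data at non-parity positions: p1 p2 0 p4 1 1 1 p8 0 0 0 0 1 0 1
p1 (pos 1,3,5,7,9,11,13,15): XOR of data positions = 0⊕1⊕1⊕0⊕0⊕1⊕1 = 0
p2 (pos 2,3,6,7,10,11,14,15): XOR of data positions = 0⊕1⊕1⊕0⊕0⊕0⊕1 = 1
p4 (pos 4,5,6,7,12,13,14,15): XOR of data positions = 1⊕1⊕1⊕0⊕1⊕0⊕1 = 1
p8 (pos 8,9,10,11,12,13,14,15): XOR of data positions = 0⊕0⊕0⊕0⊕1⊕0⊕1 = 0
Codeword: 010111100000101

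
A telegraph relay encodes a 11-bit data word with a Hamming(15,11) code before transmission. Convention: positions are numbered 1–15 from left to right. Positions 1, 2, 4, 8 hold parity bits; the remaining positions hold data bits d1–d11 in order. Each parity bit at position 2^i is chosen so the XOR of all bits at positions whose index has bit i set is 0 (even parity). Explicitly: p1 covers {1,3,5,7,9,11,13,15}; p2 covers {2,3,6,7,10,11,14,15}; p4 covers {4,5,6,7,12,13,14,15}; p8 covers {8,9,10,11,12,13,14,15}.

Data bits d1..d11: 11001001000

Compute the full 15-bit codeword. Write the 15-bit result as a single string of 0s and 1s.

Place data at non-parity positions: p1 p2 1 p4 1 0 0 p8 1 0 0 1 0 0 0
p1 (pos 1,3,5,7,9,11,13,15): XOR of data positions = 1⊕1⊕0⊕1⊕0⊕0⊕0 = 1
p2 (pos 2,3,6,7,10,11,14,15): XOR of data positions = 1⊕0⊕0⊕0⊕0⊕0⊕0 = 1
p4 (pos 4,5,6,7,12,13,14,15): XOR of data positions = 1⊕0⊕0⊕1⊕0⊕0⊕0 = 0
p8 (pos 8,9,10,11,12,13,14,15): XOR of data positions = 1⊕0⊕0⊕1⊕0⊕0⊕0 = 0
Codeword: 111010001001000

111010001001000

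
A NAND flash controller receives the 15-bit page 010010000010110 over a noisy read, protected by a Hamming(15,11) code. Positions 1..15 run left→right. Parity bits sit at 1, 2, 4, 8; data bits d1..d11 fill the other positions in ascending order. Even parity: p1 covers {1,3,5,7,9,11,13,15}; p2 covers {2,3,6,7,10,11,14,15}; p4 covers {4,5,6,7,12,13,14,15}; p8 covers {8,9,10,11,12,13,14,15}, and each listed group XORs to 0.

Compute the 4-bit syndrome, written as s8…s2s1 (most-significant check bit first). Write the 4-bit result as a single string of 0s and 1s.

1111

s1 (pos 1,3,5,7,9,11,13,15): 0⊕0⊕1⊕0⊕0⊕1⊕1⊕0 = 1
s2 (pos 2,3,6,7,10,11,14,15): 1⊕0⊕0⊕0⊕0⊕1⊕1⊕0 = 1
s4 (pos 4,5,6,7,12,13,14,15): 0⊕1⊕0⊕0⊕0⊕1⊕1⊕0 = 1
s8 (pos 8,9,10,11,12,13,14,15): 0⊕0⊕0⊕1⊕0⊕1⊕1⊕0 = 1
Syndrome s8…s1 = 1111 → error at position 15.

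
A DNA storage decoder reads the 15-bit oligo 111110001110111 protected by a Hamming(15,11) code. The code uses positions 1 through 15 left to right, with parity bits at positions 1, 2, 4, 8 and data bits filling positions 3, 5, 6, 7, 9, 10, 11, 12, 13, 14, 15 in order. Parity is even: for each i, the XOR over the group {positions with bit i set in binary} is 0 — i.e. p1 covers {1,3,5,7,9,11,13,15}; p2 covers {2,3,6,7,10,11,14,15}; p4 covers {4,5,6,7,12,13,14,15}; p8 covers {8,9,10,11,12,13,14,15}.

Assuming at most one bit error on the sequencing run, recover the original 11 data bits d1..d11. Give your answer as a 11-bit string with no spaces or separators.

s1 (pos 1,3,5,7,9,11,13,15): 1⊕1⊕1⊕0⊕1⊕1⊕1⊕1 = 1
s2 (pos 2,3,6,7,10,11,14,15): 1⊕1⊕0⊕0⊕1⊕1⊕1⊕1 = 0
s4 (pos 4,5,6,7,12,13,14,15): 1⊕1⊕0⊕0⊕0⊕1⊕1⊕1 = 1
s8 (pos 8,9,10,11,12,13,14,15): 0⊕1⊕1⊕1⊕0⊕1⊕1⊕1 = 0
Syndrome s8…s1 = 0101 → error at position 5.
Flip position 5: 111110001110111 → 111100001110111
Read data bits from positions 3,5,6,7,9,10,11,12,13,14,15: 10001110111

10001110111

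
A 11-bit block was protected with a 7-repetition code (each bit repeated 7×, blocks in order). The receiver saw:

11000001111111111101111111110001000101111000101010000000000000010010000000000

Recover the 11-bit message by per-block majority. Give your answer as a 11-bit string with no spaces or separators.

Block 1 (1100000): 2 ones → 0
Block 2 (1111111): 7 ones → 1
Block 3 (1111011): 6 ones → 1
Block 4 (1111111): 7 ones → 1
Block 5 (0001000): 1 one → 0
Block 6 (1011110): 5 ones → 1
Block 7 (0010101): 3 ones → 0
Block 8 (0000000): 0 ones → 0
Block 9 (0000000): 0 ones → 0
Block 10 (1001000): 2 ones → 0
Block 11 (0000000): 0 ones → 0

01110100000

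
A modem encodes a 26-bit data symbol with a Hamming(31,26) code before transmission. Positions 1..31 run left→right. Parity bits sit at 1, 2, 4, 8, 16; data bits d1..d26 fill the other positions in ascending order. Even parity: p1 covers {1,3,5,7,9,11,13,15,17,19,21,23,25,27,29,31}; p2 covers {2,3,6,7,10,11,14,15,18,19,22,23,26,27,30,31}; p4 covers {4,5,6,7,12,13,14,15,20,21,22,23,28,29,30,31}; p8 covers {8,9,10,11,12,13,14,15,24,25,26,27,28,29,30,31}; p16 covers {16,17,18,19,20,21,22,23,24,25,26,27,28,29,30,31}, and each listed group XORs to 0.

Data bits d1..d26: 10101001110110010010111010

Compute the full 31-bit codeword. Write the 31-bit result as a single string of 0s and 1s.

0111010110011100110010010111010

Place data at non-parity positions: p1 p2 1 p4 0 1 0 p8 1 0 0 1 1 1 0 p16 1 1 0 0 1 0 0 1 0 1 1 1 0 1 0
p1 (pos 1,3,5,7,9,11,13,15,17,19,21,23,25,27,29,31): XOR of data positions = 1⊕0⊕0⊕1⊕0⊕1⊕0⊕1⊕0⊕1⊕0⊕0⊕1⊕0⊕0 = 0
p2 (pos 2,3,6,7,10,11,14,15,18,19,22,23,26,27,30,31): XOR of data positions = 1⊕1⊕0⊕0⊕0⊕1⊕0⊕1⊕0⊕0⊕0⊕1⊕1⊕1⊕0 = 1
p4 (pos 4,5,6,7,12,13,14,15,20,21,22,23,28,29,30,31): XOR of data positions = 0⊕1⊕0⊕1⊕1⊕1⊕0⊕0⊕1⊕0⊕0⊕1⊕0⊕1⊕0 = 1
p8 (pos 8,9,10,11,12,13,14,15,24,25,26,27,28,29,30,31): XOR of data positions = 1⊕0⊕0⊕1⊕1⊕1⊕0⊕1⊕0⊕1⊕1⊕1⊕0⊕1⊕0 = 1
p16 (pos 16,17,18,19,20,21,22,23,24,25,26,27,28,29,30,31): XOR of data positions = 1⊕1⊕0⊕0⊕1⊕0⊕0⊕1⊕0⊕1⊕1⊕1⊕0⊕1⊕0 = 0
Codeword: 0111010110011100110010010111010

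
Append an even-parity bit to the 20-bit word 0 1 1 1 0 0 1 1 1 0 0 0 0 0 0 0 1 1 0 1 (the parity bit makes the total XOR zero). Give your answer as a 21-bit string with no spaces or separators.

011100111000000011011

XOR of the 20 data bits: 0⊕1⊕1⊕1⊕0⊕0⊕1⊕1⊕1⊕0⊕0⊕0⊕0⊕0⊕0⊕0⊕1⊕1⊕0⊕1 = 1
Parity bit = 1 (so all 21 bits XOR to 0).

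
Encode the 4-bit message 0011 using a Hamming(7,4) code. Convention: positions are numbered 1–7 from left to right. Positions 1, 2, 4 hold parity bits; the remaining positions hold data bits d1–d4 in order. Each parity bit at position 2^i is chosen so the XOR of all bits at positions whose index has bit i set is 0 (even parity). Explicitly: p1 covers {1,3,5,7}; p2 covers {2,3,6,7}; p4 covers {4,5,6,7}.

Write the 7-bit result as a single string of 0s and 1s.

1000011

Place data at non-parity positions: p1 p2 0 p4 0 1 1
p1 (pos 1,3,5,7): XOR of data positions = 0⊕0⊕1 = 1
p2 (pos 2,3,6,7): XOR of data positions = 0⊕1⊕1 = 0
p4 (pos 4,5,6,7): XOR of data positions = 0⊕1⊕1 = 0
Codeword: 1000011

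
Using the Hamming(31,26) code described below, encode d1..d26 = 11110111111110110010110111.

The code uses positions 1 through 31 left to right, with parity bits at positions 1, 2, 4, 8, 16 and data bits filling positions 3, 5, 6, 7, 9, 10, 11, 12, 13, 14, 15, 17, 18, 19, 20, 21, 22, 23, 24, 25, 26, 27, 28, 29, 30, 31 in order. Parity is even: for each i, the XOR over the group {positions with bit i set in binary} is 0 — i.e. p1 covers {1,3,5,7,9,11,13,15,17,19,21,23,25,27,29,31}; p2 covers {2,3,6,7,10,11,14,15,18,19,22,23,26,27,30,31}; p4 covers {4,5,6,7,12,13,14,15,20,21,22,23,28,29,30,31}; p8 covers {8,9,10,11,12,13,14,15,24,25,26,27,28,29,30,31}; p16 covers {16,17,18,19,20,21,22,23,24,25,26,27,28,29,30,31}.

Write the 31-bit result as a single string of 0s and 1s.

1010111001111110110110010110111

Place data at non-parity positions: p1 p2 1 p4 1 1 1 p8 0 1 1 1 1 1 1 p16 1 1 0 1 1 0 0 1 0 1 1 0 1 1 1
p1 (pos 1,3,5,7,9,11,13,15,17,19,21,23,25,27,29,31): XOR of data positions = 1⊕1⊕1⊕0⊕1⊕1⊕1⊕1⊕0⊕1⊕0⊕0⊕1⊕1⊕1 = 1
p2 (pos 2,3,6,7,10,11,14,15,18,19,22,23,26,27,30,31): XOR of data positions = 1⊕1⊕1⊕1⊕1⊕1⊕1⊕1⊕0⊕0⊕0⊕1⊕1⊕1⊕1 = 0
p4 (pos 4,5,6,7,12,13,14,15,20,21,22,23,28,29,30,31): XOR of data positions = 1⊕1⊕1⊕1⊕1⊕1⊕1⊕1⊕1⊕0⊕0⊕0⊕1⊕1⊕1 = 0
p8 (pos 8,9,10,11,12,13,14,15,24,25,26,27,28,29,30,31): XOR of data positions = 0⊕1⊕1⊕1⊕1⊕1⊕1⊕1⊕0⊕1⊕1⊕0⊕1⊕1⊕1 = 0
p16 (pos 16,17,18,19,20,21,22,23,24,25,26,27,28,29,30,31): XOR of data positions = 1⊕1⊕0⊕1⊕1⊕0⊕0⊕1⊕0⊕1⊕1⊕0⊕1⊕1⊕1 = 0
Codeword: 1010111001111110110110010110111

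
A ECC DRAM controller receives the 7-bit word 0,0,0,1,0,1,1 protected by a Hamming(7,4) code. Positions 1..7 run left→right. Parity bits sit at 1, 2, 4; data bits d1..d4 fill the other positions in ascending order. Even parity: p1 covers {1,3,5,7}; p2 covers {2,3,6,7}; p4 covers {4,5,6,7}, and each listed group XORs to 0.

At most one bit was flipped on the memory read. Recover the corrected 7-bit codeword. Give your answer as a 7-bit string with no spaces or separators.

0001111

s1 (pos 1,3,5,7): 0⊕0⊕0⊕1 = 1
s2 (pos 2,3,6,7): 0⊕0⊕1⊕1 = 0
s4 (pos 4,5,6,7): 1⊕0⊕1⊕1 = 1
Syndrome s4…s1 = 101 → error at position 5.
Flip position 5: 0001011 → 0001111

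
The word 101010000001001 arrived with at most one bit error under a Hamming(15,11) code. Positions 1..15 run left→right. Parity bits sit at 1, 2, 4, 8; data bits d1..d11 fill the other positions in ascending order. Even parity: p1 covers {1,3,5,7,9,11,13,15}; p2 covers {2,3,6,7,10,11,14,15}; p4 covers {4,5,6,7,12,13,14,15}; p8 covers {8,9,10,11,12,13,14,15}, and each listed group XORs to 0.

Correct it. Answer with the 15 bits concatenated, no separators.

s1 (pos 1,3,5,7,9,11,13,15): 1⊕1⊕1⊕0⊕0⊕0⊕0⊕1 = 0
s2 (pos 2,3,6,7,10,11,14,15): 0⊕1⊕0⊕0⊕0⊕0⊕0⊕1 = 0
s4 (pos 4,5,6,7,12,13,14,15): 0⊕1⊕0⊕0⊕1⊕0⊕0⊕1 = 1
s8 (pos 8,9,10,11,12,13,14,15): 0⊕0⊕0⊕0⊕1⊕0⊕0⊕1 = 0
Syndrome s8…s1 = 0100 → error at position 4.
Flip position 4: 101010000001001 → 101110000001001

101110000001001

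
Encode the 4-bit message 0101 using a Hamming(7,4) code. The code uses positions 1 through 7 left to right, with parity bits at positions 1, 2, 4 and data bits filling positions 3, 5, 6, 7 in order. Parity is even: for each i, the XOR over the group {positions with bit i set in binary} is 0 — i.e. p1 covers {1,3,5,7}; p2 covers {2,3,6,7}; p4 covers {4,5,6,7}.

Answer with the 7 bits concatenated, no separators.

0100101

Place data at non-parity positions: p1 p2 0 p4 1 0 1
p1 (pos 1,3,5,7): XOR of data positions = 0⊕1⊕1 = 0
p2 (pos 2,3,6,7): XOR of data positions = 0⊕0⊕1 = 1
p4 (pos 4,5,6,7): XOR of data positions = 1⊕0⊕1 = 0
Codeword: 0100101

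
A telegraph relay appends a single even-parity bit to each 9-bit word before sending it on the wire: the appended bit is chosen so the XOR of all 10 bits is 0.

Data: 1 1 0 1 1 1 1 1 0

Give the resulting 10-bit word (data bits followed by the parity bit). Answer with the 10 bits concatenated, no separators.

XOR of the 9 data bits: 1⊕1⊕0⊕1⊕1⊕1⊕1⊕1⊕0 = 1
Parity bit = 1 (so all 10 bits XOR to 0).

1101111101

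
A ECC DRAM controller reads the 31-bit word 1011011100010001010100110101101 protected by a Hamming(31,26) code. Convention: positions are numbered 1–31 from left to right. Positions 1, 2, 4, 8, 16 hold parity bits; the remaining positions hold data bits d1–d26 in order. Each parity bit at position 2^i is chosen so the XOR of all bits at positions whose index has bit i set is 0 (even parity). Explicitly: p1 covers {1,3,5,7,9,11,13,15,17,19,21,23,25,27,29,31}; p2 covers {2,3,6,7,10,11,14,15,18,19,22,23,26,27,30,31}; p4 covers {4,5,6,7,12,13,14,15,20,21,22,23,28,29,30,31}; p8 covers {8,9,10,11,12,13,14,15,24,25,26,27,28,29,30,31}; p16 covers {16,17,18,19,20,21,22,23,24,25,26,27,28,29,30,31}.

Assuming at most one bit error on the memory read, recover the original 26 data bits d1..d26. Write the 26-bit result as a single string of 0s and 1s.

10110001000010100110101111

s1 (pos 1,3,5,7,9,11,13,15,17,19,21,23,25,27,29,31): 1⊕1⊕0⊕1⊕0⊕0⊕0⊕0⊕0⊕0⊕0⊕1⊕0⊕0⊕1⊕1 = 0
s2 (pos 2,3,6,7,10,11,14,15,18,19,22,23,26,27,30,31): 0⊕1⊕1⊕1⊕0⊕0⊕0⊕0⊕1⊕0⊕0⊕1⊕1⊕0⊕0⊕1 = 1
s4 (pos 4,5,6,7,12,13,14,15,20,21,22,23,28,29,30,31): 1⊕0⊕1⊕1⊕1⊕0⊕0⊕0⊕1⊕0⊕0⊕1⊕1⊕1⊕0⊕1 = 1
s8 (pos 8,9,10,11,12,13,14,15,24,25,26,27,28,29,30,31): 1⊕0⊕0⊕0⊕1⊕0⊕0⊕0⊕1⊕0⊕1⊕0⊕1⊕1⊕0⊕1 = 1
s16 (pos 16,17,18,19,20,21,22,23,24,25,26,27,28,29,30,31): 1⊕0⊕1⊕0⊕1⊕0⊕0⊕1⊕1⊕0⊕1⊕0⊕1⊕1⊕0⊕1 = 1
Syndrome s16…s1 = 11110 → error at position 30.
Flip position 30: 1011011100010001010100110101101 → 1011011100010001010100110101111
Read data bits from positions 3,5,6,7,9,10,11,12,13,14,15,17,18,19,20,21,22,23,24,25,26,27,28,29,30,31: 10110001000010100110101111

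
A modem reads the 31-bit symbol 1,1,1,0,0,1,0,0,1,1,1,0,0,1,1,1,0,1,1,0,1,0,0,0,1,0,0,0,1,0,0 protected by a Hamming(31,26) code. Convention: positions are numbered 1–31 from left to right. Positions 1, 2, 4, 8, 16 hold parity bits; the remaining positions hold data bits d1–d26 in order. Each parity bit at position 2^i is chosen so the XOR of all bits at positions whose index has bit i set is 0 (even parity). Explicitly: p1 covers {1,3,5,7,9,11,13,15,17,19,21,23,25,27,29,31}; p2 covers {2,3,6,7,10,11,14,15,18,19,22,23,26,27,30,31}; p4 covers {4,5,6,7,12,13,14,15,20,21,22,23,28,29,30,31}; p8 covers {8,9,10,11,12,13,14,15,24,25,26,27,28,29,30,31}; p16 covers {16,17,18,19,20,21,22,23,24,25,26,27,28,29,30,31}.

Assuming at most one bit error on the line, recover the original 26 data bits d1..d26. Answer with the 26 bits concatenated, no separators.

10101110010011010001000100

s1 (pos 1,3,5,7,9,11,13,15,17,19,21,23,25,27,29,31): 1⊕1⊕0⊕0⊕1⊕1⊕0⊕1⊕0⊕1⊕1⊕0⊕1⊕0⊕1⊕0 = 1
s2 (pos 2,3,6,7,10,11,14,15,18,19,22,23,26,27,30,31): 1⊕1⊕1⊕0⊕1⊕1⊕1⊕1⊕1⊕1⊕0⊕0⊕0⊕0⊕0⊕0 = 1
s4 (pos 4,5,6,7,12,13,14,15,20,21,22,23,28,29,30,31): 0⊕0⊕1⊕0⊕0⊕0⊕1⊕1⊕0⊕1⊕0⊕0⊕0⊕1⊕0⊕0 = 1
s8 (pos 8,9,10,11,12,13,14,15,24,25,26,27,28,29,30,31): 0⊕1⊕1⊕1⊕0⊕0⊕1⊕1⊕0⊕1⊕0⊕0⊕0⊕1⊕0⊕0 = 1
s16 (pos 16,17,18,19,20,21,22,23,24,25,26,27,28,29,30,31): 1⊕0⊕1⊕1⊕0⊕1⊕0⊕0⊕0⊕1⊕0⊕0⊕0⊕1⊕0⊕0 = 0
Syndrome s16…s1 = 01111 → error at position 15.
Flip position 15: 1110010011100111011010001000100 → 1110010011100101011010001000100
Read data bits from positions 3,5,6,7,9,10,11,12,13,14,15,17,18,19,20,21,22,23,24,25,26,27,28,29,30,31: 10101110010011010001000100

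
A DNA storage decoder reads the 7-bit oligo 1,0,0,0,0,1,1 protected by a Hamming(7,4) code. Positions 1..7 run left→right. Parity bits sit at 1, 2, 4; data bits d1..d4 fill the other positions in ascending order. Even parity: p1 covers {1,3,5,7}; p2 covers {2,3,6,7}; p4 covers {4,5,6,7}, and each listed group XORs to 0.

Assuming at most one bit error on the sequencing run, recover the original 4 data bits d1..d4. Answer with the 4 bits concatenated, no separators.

0011

s1 (pos 1,3,5,7): 1⊕0⊕0⊕1 = 0
s2 (pos 2,3,6,7): 0⊕0⊕1⊕1 = 0
s4 (pos 4,5,6,7): 0⊕0⊕1⊕1 = 0
Syndrome s4…s1 = 000 → no error.
Read data bits from positions 3,5,6,7: 0011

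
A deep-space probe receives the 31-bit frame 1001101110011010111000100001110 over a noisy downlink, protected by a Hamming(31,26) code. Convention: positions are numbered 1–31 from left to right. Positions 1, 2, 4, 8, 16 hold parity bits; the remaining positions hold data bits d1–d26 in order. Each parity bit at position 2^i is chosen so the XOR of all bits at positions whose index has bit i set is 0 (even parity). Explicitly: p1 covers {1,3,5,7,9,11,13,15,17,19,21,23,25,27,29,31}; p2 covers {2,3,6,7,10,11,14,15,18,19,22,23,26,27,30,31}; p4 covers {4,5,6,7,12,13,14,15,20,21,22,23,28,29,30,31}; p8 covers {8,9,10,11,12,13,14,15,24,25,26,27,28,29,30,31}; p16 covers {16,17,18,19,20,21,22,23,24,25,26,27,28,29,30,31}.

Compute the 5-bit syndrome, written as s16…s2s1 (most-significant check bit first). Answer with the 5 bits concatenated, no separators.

s1 (pos 1,3,5,7,9,11,13,15,17,19,21,23,25,27,29,31): 1⊕0⊕1⊕1⊕1⊕0⊕1⊕1⊕1⊕1⊕0⊕1⊕0⊕0⊕1⊕0 = 0
s2 (pos 2,3,6,7,10,11,14,15,18,19,22,23,26,27,30,31): 0⊕0⊕0⊕1⊕0⊕0⊕0⊕1⊕1⊕1⊕0⊕1⊕0⊕0⊕1⊕0 = 0
s4 (pos 4,5,6,7,12,13,14,15,20,21,22,23,28,29,30,31): 1⊕1⊕0⊕1⊕1⊕1⊕0⊕1⊕0⊕0⊕0⊕1⊕1⊕1⊕1⊕0 = 0
s8 (pos 8,9,10,11,12,13,14,15,24,25,26,27,28,29,30,31): 1⊕1⊕0⊕0⊕1⊕1⊕0⊕1⊕0⊕0⊕0⊕0⊕1⊕1⊕1⊕0 = 0
s16 (pos 16,17,18,19,20,21,22,23,24,25,26,27,28,29,30,31): 0⊕1⊕1⊕1⊕0⊕0⊕0⊕1⊕0⊕0⊕0⊕0⊕1⊕1⊕1⊕0 = 1
Syndrome s16…s1 = 10000 → error at position 16.

10000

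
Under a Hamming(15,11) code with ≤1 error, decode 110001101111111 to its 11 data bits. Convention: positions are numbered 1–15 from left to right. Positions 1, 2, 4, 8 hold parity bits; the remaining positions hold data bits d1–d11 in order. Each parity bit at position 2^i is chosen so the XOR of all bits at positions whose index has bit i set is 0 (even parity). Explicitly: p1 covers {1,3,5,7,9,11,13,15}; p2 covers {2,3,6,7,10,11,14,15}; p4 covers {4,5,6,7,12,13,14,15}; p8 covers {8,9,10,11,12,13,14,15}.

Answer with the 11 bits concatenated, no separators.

s1 (pos 1,3,5,7,9,11,13,15): 1⊕0⊕0⊕1⊕1⊕1⊕1⊕1 = 0
s2 (pos 2,3,6,7,10,11,14,15): 1⊕0⊕1⊕1⊕1⊕1⊕1⊕1 = 1
s4 (pos 4,5,6,7,12,13,14,15): 0⊕0⊕1⊕1⊕1⊕1⊕1⊕1 = 0
s8 (pos 8,9,10,11,12,13,14,15): 0⊕1⊕1⊕1⊕1⊕1⊕1⊕1 = 1
Syndrome s8…s1 = 1010 → error at position 10.
Flip position 10: 110001101111111 → 110001101011111
Read data bits from positions 3,5,6,7,9,10,11,12,13,14,15: 00111011111

00111011111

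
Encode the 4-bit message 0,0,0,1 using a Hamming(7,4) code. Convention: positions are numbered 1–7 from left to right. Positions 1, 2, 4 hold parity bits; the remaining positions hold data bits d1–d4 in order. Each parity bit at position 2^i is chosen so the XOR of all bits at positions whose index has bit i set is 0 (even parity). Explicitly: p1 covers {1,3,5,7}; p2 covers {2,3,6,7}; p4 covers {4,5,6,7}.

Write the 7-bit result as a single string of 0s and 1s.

1101001

Place data at non-parity positions: p1 p2 0 p4 0 0 1
p1 (pos 1,3,5,7): XOR of data positions = 0⊕0⊕1 = 1
p2 (pos 2,3,6,7): XOR of data positions = 0⊕0⊕1 = 1
p4 (pos 4,5,6,7): XOR of data positions = 0⊕0⊕1 = 1
Codeword: 1101001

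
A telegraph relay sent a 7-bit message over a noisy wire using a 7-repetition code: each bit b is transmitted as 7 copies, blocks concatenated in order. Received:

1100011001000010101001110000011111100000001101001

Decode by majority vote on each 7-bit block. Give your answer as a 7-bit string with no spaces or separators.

Block 1 (1100011): 4 ones → 1
Block 2 (0010000): 1 one → 0
Block 3 (1010100): 3 ones → 0
Block 4 (1110000): 3 ones → 0
Block 5 (0111111): 6 ones → 1
Block 6 (0000000): 0 ones → 0
Block 7 (1101001): 4 ones → 1

1000101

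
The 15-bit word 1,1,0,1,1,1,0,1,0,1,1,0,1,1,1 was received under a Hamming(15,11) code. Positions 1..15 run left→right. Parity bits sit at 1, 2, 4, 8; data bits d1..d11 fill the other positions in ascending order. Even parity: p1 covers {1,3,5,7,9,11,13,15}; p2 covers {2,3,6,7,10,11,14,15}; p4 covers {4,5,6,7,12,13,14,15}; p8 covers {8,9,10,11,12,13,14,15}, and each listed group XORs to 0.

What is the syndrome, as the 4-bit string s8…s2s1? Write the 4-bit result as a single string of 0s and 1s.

0001

s1 (pos 1,3,5,7,9,11,13,15): 1⊕0⊕1⊕0⊕0⊕1⊕1⊕1 = 1
s2 (pos 2,3,6,7,10,11,14,15): 1⊕0⊕1⊕0⊕1⊕1⊕1⊕1 = 0
s4 (pos 4,5,6,7,12,13,14,15): 1⊕1⊕1⊕0⊕0⊕1⊕1⊕1 = 0
s8 (pos 8,9,10,11,12,13,14,15): 1⊕0⊕1⊕1⊕0⊕1⊕1⊕1 = 0
Syndrome s8…s1 = 0001 → error at position 1.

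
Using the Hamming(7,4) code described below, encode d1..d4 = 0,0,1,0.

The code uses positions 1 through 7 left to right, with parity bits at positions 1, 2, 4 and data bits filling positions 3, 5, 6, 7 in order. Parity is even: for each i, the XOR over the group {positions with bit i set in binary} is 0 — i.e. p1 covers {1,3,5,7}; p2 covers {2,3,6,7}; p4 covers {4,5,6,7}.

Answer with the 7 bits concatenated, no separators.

0101010

Place data at non-parity positions: p1 p2 0 p4 0 1 0
p1 (pos 1,3,5,7): XOR of data positions = 0⊕0⊕0 = 0
p2 (pos 2,3,6,7): XOR of data positions = 0⊕1⊕0 = 1
p4 (pos 4,5,6,7): XOR of data positions = 0⊕1⊕0 = 1
Codeword: 0101010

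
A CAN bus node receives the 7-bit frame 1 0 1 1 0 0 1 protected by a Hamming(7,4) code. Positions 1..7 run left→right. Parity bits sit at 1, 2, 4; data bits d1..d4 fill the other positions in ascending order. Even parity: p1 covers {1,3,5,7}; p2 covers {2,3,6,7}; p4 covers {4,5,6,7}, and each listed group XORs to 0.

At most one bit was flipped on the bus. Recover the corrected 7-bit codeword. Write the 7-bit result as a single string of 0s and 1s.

s1 (pos 1,3,5,7): 1⊕1⊕0⊕1 = 1
s2 (pos 2,3,6,7): 0⊕1⊕0⊕1 = 0
s4 (pos 4,5,6,7): 1⊕0⊕0⊕1 = 0
Syndrome s4…s1 = 001 → error at position 1.
Flip position 1: 1011001 → 0011001

0011001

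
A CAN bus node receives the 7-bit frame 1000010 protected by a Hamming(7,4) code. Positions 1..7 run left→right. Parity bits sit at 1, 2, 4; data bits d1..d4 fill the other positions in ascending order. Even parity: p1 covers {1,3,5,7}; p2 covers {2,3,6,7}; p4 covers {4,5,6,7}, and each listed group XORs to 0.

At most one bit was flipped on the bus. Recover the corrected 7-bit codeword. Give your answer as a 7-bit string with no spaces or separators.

1000011

s1 (pos 1,3,5,7): 1⊕0⊕0⊕0 = 1
s2 (pos 2,3,6,7): 0⊕0⊕1⊕0 = 1
s4 (pos 4,5,6,7): 0⊕0⊕1⊕0 = 1
Syndrome s4…s1 = 111 → error at position 7.
Flip position 7: 1000010 → 1000011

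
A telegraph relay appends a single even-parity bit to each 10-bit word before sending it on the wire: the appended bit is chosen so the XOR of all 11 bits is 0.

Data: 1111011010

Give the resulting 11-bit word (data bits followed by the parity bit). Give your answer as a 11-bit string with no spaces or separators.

11110110101

XOR of the 10 data bits: 1⊕1⊕1⊕1⊕0⊕1⊕1⊕0⊕1⊕0 = 1
Parity bit = 1 (so all 11 bits XOR to 0).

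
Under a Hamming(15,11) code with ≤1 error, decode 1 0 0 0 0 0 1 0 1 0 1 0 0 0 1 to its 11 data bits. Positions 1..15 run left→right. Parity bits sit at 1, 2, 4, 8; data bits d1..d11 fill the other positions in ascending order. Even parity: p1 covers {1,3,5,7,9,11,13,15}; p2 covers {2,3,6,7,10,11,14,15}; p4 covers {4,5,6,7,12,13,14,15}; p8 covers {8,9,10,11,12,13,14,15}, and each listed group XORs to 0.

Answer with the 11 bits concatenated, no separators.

s1 (pos 1,3,5,7,9,11,13,15): 1⊕0⊕0⊕1⊕1⊕1⊕0⊕1 = 1
s2 (pos 2,3,6,7,10,11,14,15): 0⊕0⊕0⊕1⊕0⊕1⊕0⊕1 = 1
s4 (pos 4,5,6,7,12,13,14,15): 0⊕0⊕0⊕1⊕0⊕0⊕0⊕1 = 0
s8 (pos 8,9,10,11,12,13,14,15): 0⊕1⊕0⊕1⊕0⊕0⊕0⊕1 = 1
Syndrome s8…s1 = 1011 → error at position 11.
Flip position 11: 100000101010001 → 100000101000001
Read data bits from positions 3,5,6,7,9,10,11,12,13,14,15: 00011000001

00011000001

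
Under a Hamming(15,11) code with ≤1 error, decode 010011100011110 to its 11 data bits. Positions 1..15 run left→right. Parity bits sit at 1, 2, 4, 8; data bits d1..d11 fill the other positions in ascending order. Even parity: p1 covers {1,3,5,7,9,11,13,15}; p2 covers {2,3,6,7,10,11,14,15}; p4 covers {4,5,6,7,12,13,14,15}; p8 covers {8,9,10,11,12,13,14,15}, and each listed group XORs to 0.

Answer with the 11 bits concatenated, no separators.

01110011110

s1 (pos 1,3,5,7,9,11,13,15): 0⊕0⊕1⊕1⊕0⊕1⊕1⊕0 = 0
s2 (pos 2,3,6,7,10,11,14,15): 1⊕0⊕1⊕1⊕0⊕1⊕1⊕0 = 1
s4 (pos 4,5,6,7,12,13,14,15): 0⊕1⊕1⊕1⊕1⊕1⊕1⊕0 = 0
s8 (pos 8,9,10,11,12,13,14,15): 0⊕0⊕0⊕1⊕1⊕1⊕1⊕0 = 0
Syndrome s8…s1 = 0010 → error at position 2.
Flip position 2: 010011100011110 → 000011100011110
Read data bits from positions 3,5,6,7,9,10,11,12,13,14,15: 01110011110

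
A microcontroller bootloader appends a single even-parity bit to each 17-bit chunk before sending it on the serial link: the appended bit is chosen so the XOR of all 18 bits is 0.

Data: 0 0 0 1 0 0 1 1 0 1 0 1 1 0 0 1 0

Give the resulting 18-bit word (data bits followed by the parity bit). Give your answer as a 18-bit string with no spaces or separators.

XOR of the 17 data bits: 0⊕0⊕0⊕1⊕0⊕0⊕1⊕1⊕0⊕1⊕0⊕1⊕1⊕0⊕0⊕1⊕0 = 1
Parity bit = 1 (so all 18 bits XOR to 0).

000100110101100101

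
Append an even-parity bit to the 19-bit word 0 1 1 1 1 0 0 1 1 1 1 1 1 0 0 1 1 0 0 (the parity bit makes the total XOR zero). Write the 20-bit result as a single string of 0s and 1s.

01111001111110011000

XOR of the 19 data bits: 0⊕1⊕1⊕1⊕1⊕0⊕0⊕1⊕1⊕1⊕1⊕1⊕1⊕0⊕0⊕1⊕1⊕0⊕0 = 0
Parity bit = 0 (so all 20 bits XOR to 0).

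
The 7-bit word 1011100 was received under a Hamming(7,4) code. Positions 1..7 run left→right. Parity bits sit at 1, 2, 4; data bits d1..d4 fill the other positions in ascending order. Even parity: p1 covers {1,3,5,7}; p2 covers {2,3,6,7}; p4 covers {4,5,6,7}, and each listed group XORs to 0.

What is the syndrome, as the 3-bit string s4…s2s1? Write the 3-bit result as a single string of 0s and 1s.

011

s1 (pos 1,3,5,7): 1⊕1⊕1⊕0 = 1
s2 (pos 2,3,6,7): 0⊕1⊕0⊕0 = 1
s4 (pos 4,5,6,7): 1⊕1⊕0⊕0 = 0
Syndrome s4…s1 = 011 → error at position 3.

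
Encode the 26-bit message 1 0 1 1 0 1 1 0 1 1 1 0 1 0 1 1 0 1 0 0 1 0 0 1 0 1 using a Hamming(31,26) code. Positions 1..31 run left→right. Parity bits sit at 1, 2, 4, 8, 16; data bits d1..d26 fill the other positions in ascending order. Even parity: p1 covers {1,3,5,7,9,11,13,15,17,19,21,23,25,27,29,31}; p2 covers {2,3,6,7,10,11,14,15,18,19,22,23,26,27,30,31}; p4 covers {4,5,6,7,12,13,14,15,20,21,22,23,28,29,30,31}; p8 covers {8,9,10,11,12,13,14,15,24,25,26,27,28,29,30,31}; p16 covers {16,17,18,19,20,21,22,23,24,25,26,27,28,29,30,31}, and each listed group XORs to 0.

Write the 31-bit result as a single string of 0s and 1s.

Place data at non-parity positions: p1 p2 1 p4 0 1 1 p8 0 1 1 0 1 1 1 p16 0 1 0 1 1 0 1 0 0 1 0 0 1 0 1
p1 (pos 1,3,5,7,9,11,13,15,17,19,21,23,25,27,29,31): XOR of data positions = 1⊕0⊕1⊕0⊕1⊕1⊕1⊕0⊕0⊕1⊕1⊕0⊕0⊕1⊕1 = 1
p2 (pos 2,3,6,7,10,11,14,15,18,19,22,23,26,27,30,31): XOR of data positions = 1⊕1⊕1⊕1⊕1⊕1⊕1⊕1⊕0⊕0⊕1⊕1⊕0⊕0⊕1 = 1
p4 (pos 4,5,6,7,12,13,14,15,20,21,22,23,28,29,30,31): XOR of data positions = 0⊕1⊕1⊕0⊕1⊕1⊕1⊕1⊕1⊕0⊕1⊕0⊕1⊕0⊕1 = 0
p8 (pos 8,9,10,11,12,13,14,15,24,25,26,27,28,29,30,31): XOR of data positions = 0⊕1⊕1⊕0⊕1⊕1⊕1⊕0⊕0⊕1⊕0⊕0⊕1⊕0⊕1 = 0
p16 (pos 16,17,18,19,20,21,22,23,24,25,26,27,28,29,30,31): XOR of data positions = 0⊕1⊕0⊕1⊕1⊕0⊕1⊕0⊕0⊕1⊕0⊕0⊕1⊕0⊕1 = 1
Codeword: 1110011001101111010110100100101

1110011001101111010110100100101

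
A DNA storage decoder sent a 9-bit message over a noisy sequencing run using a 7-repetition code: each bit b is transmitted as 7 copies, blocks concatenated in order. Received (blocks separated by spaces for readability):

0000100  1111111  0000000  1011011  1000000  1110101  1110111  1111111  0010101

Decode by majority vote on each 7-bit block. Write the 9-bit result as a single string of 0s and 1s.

Block 1 (0000100): 1 one → 0
Block 2 (1111111): 7 ones → 1
Block 3 (0000000): 0 ones → 0
Block 4 (1011011): 5 ones → 1
Block 5 (1000000): 1 one → 0
Block 6 (1110101): 5 ones → 1
Block 7 (1110111): 6 ones → 1
Block 8 (1111111): 7 ones → 1
Block 9 (0010101): 3 ones → 0

010101110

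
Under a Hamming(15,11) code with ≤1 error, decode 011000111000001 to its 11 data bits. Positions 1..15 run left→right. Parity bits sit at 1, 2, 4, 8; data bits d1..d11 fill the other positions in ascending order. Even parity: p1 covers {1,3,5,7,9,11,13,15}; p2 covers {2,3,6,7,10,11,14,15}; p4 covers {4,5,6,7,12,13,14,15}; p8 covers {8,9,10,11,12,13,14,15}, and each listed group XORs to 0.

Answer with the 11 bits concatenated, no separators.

10011000001

s1 (pos 1,3,5,7,9,11,13,15): 0⊕1⊕0⊕1⊕1⊕0⊕0⊕1 = 0
s2 (pos 2,3,6,7,10,11,14,15): 1⊕1⊕0⊕1⊕0⊕0⊕0⊕1 = 0
s4 (pos 4,5,6,7,12,13,14,15): 0⊕0⊕0⊕1⊕0⊕0⊕0⊕1 = 0
s8 (pos 8,9,10,11,12,13,14,15): 1⊕1⊕0⊕0⊕0⊕0⊕0⊕1 = 1
Syndrome s8…s1 = 1000 → error at position 8.
Flip position 8: 011000111000001 → 011000101000001
Read data bits from positions 3,5,6,7,9,10,11,12,13,14,15: 10011000001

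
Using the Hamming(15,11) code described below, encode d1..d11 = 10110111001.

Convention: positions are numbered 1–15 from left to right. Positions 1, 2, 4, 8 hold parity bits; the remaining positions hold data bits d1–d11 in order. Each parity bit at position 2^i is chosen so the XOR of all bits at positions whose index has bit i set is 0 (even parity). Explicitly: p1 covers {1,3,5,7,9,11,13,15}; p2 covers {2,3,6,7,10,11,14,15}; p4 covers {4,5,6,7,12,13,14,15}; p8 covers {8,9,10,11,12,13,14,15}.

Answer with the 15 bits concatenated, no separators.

001001100111001

Place data at non-parity positions: p1 p2 1 p4 0 1 1 p8 0 1 1 1 0 0 1
p1 (pos 1,3,5,7,9,11,13,15): XOR of data positions = 1⊕0⊕1⊕0⊕1⊕0⊕1 = 0
p2 (pos 2,3,6,7,10,11,14,15): XOR of data positions = 1⊕1⊕1⊕1⊕1⊕0⊕1 = 0
p4 (pos 4,5,6,7,12,13,14,15): XOR of data positions = 0⊕1⊕1⊕1⊕0⊕0⊕1 = 0
p8 (pos 8,9,10,11,12,13,14,15): XOR of data positions = 0⊕1⊕1⊕1⊕0⊕0⊕1 = 0
Codeword: 001001100111001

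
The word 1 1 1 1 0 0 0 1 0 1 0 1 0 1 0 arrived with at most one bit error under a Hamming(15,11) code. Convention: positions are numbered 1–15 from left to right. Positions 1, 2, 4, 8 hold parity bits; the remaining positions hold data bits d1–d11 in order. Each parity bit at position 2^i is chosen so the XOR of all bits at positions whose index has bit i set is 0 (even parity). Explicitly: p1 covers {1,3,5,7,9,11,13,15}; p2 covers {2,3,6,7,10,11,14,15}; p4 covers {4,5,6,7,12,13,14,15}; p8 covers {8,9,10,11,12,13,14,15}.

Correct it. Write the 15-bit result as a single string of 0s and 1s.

s1 (pos 1,3,5,7,9,11,13,15): 1⊕1⊕0⊕0⊕0⊕0⊕0⊕0 = 0
s2 (pos 2,3,6,7,10,11,14,15): 1⊕1⊕0⊕0⊕1⊕0⊕1⊕0 = 0
s4 (pos 4,5,6,7,12,13,14,15): 1⊕0⊕0⊕0⊕1⊕0⊕1⊕0 = 1
s8 (pos 8,9,10,11,12,13,14,15): 1⊕0⊕1⊕0⊕1⊕0⊕1⊕0 = 0
Syndrome s8…s1 = 0100 → error at position 4.
Flip position 4: 111100010101010 → 111000010101010

111000010101010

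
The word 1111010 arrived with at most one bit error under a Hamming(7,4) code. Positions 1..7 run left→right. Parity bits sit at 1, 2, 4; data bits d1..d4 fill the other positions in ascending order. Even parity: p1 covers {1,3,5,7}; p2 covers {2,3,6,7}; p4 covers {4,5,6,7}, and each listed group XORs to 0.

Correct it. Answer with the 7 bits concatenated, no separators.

1011010

s1 (pos 1,3,5,7): 1⊕1⊕0⊕0 = 0
s2 (pos 2,3,6,7): 1⊕1⊕1⊕0 = 1
s4 (pos 4,5,6,7): 1⊕0⊕1⊕0 = 0
Syndrome s4…s1 = 010 → error at position 2.
Flip position 2: 1111010 → 1011010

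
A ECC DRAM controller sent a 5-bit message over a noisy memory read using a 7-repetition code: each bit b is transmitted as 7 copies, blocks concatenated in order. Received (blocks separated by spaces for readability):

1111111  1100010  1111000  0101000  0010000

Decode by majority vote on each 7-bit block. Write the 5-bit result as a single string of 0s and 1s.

Block 1 (1111111): 7 ones → 1
Block 2 (1100010): 3 ones → 0
Block 3 (1111000): 4 ones → 1
Block 4 (0101000): 2 ones → 0
Block 5 (0010000): 1 one → 0

10100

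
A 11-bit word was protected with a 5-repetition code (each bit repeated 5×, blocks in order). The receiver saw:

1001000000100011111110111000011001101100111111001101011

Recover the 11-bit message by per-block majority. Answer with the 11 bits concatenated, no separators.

00011010111

Block 1 (10010): 2 ones → 0
Block 2 (00000): 0 ones → 0
Block 3 (10001): 2 ones → 0
Block 4 (11111): 5 ones → 1
Block 5 (10111): 4 ones → 1
Block 6 (00001): 1 one → 0
Block 7 (10011): 3 ones → 1
Block 8 (01100): 2 ones → 0
Block 9 (11111): 5 ones → 1
Block 10 (10011): 3 ones → 1
Block 11 (01011): 3 ones → 1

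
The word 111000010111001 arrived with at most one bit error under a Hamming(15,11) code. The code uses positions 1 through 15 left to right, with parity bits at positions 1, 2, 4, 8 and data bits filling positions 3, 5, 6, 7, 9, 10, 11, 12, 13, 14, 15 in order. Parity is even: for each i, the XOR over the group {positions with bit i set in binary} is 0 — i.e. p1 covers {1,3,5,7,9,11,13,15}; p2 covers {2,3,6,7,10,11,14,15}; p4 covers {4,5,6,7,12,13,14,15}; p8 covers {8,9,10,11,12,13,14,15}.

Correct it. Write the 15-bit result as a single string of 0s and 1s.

111000010011001

s1 (pos 1,3,5,7,9,11,13,15): 1⊕1⊕0⊕0⊕0⊕1⊕0⊕1 = 0
s2 (pos 2,3,6,7,10,11,14,15): 1⊕1⊕0⊕0⊕1⊕1⊕0⊕1 = 1
s4 (pos 4,5,6,7,12,13,14,15): 0⊕0⊕0⊕0⊕1⊕0⊕0⊕1 = 0
s8 (pos 8,9,10,11,12,13,14,15): 1⊕0⊕1⊕1⊕1⊕0⊕0⊕1 = 1
Syndrome s8…s1 = 1010 → error at position 10.
Flip position 10: 111000010111001 → 111000010011001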